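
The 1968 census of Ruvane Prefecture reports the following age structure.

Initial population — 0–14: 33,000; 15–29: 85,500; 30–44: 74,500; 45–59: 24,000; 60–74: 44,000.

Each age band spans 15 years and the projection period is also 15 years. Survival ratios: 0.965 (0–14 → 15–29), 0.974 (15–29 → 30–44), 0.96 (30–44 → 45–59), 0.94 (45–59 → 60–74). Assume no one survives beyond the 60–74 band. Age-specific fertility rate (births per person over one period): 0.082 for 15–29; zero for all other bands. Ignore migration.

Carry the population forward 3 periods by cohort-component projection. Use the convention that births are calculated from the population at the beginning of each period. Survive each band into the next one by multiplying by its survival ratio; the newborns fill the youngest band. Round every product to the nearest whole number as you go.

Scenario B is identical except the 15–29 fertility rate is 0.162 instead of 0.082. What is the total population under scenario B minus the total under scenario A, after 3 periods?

Period 1:
Births: 85500 × 0.082 = 7011
15–29: 33000 × 0.965 = 31845
30–44: 85500 × 0.974 = 83277
45–59: 74500 × 0.96 = 71520
60–74: 24000 × 0.94 = 22560
Giving 7011 / 31845 / 83277 / 71520 / 22560.
Period 2:
Births: 31845 × 0.082 = 2611
15–29: 7011 × 0.965 = 6766
30–44: 31845 × 0.974 = 31017
45–59: 83277 × 0.96 = 79946
60–74: 71520 × 0.94 = 67229
Giving 2611 / 6766 / 31017 / 79946 / 67229.
Period 3:
Births: 6766 × 0.082 = 555
15–29: 2611 × 0.965 = 2520
30–44: 6766 × 0.974 = 6590
45–59: 31017 × 0.96 = 29776
60–74: 79946 × 0.94 = 75149
Giving 555 / 2520 / 6590 / 29776 / 75149.
Scenario A total after 3 periods: 114590
Scenario B projection —
Period 1:
Births: 85500 × 0.162 = 13851
15–29: 33000 × 0.965 = 31845
30–44: 85500 × 0.974 = 83277
45–59: 74500 × 0.96 = 71520
60–74: 24000 × 0.94 = 22560
Giving 13851 / 31845 / 83277 / 71520 / 22560.
Period 2:
Births: 31845 × 0.162 = 5159
15–29: 13851 × 0.965 = 13366
30–44: 31845 × 0.974 = 31017
45–59: 83277 × 0.96 = 79946
60–74: 71520 × 0.94 = 67229
Giving 5159 / 13366 / 31017 / 79946 / 67229.
Period 3:
Births: 13366 × 0.162 = 2165
15–29: 5159 × 0.965 = 4978
30–44: 13366 × 0.974 = 13018
45–59: 31017 × 0.96 = 29776
60–74: 79946 × 0.94 = 75149
Giving 2165 / 4978 / 13018 / 29776 / 75149.
Scenario B total after 3 periods: 125086
Difference B − A = 125086 − 114590 = 10496

10496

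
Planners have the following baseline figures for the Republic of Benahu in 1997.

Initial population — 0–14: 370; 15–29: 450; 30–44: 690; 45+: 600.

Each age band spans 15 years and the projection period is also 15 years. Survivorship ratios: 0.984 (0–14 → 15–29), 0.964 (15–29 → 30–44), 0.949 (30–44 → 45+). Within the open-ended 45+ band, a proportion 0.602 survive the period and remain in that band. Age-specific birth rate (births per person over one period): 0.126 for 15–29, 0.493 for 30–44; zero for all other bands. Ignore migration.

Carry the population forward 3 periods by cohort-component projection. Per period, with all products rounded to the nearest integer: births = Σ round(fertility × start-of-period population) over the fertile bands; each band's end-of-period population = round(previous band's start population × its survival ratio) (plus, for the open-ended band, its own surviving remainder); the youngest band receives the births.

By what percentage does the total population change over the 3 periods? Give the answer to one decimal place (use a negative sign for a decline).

Let band 1 be 0–14 through band 4 = 45+.
[period 1]
Births: 450 × 0.126 = 57 ; 690 × 0.493 = 340 → total 397
Band 2: 370 × 0.984 = 364
Band 3: 450 × 0.964 = 434
Band 4: 690 × 0.949 + 600 × 0.602 = 655 + 361 = 1016
Giving 397 / 364 / 434 / 1016.
[period 2]
Births: 364 × 0.126 = 46 ; 434 × 0.493 = 214 → total 260
Band 2: 397 × 0.984 = 391
Band 3: 364 × 0.964 = 351
Band 4: 434 × 0.949 + 1016 × 0.602 = 412 + 612 = 1024
Giving 260 / 391 / 351 / 1024.
[period 3]
Births: 391 × 0.126 = 49 ; 351 × 0.493 = 173 → total 222
Band 2: 260 × 0.984 = 256
Band 3: 391 × 0.964 = 377
Band 4: 351 × 0.949 + 1024 × 0.602 = 333 + 616 = 949
Giving 222 / 256 / 377 / 949.
Total: 2110 → 1804; change = -306; percentage change = -14.5%

-14.5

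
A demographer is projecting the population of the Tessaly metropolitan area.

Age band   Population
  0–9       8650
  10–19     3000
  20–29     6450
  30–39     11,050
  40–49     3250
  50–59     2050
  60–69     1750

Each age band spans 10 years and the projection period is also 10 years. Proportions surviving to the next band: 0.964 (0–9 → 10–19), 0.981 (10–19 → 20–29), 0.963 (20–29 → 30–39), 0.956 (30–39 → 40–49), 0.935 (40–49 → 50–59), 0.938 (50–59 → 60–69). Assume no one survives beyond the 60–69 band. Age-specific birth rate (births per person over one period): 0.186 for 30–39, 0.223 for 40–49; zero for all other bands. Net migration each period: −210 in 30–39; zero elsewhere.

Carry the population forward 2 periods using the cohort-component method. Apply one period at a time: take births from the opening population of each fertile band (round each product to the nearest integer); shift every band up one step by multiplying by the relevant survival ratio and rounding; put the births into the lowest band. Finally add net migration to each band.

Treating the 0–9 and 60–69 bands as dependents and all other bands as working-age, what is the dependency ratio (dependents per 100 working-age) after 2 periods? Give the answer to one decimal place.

(Groups numbered youngest = 1 to oldest = 7.)
[period 1]
Births: 11050 × 0.186 = 2055, 3250 × 0.223 = 725 → 2780
Group 2: 8650 × 0.964 = 8339
Group 3: 3000 × 0.981 = 2943
Group 4: 6450 × 0.963 = 6211
Group 5: 11050 × 0.956 = 10564
Group 6: 3250 × 0.935 = 3039
Group 7: 2050 × 0.938 = 1923
Net migration: Group 4 − 210 → 6001
End of period: [2780, 8339, 2943, 6001, 10564, 3039, 1923]
[period 2]
Births: 6001 × 0.186 = 1116, 10564 × 0.223 = 2356 → 3472
Group 2: 2780 × 0.964 = 2680
Group 3: 8339 × 0.981 = 8181
Group 4: 2943 × 0.963 = 2834
Group 5: 6001 × 0.956 = 5737
Group 6: 10564 × 0.935 = 9877
Group 7: 3039 × 0.938 = 2851
Net migration: Group 4 − 210 → 2624
End of period: [3472, 2680, 8181, 2624, 5737, 9877, 2851]
Dependents (band 0–9 + band 60–69) = 3472 + 2851 = 6323; working-age = 29099; ratio = 6323/29099 × 100 = 21.7

21.7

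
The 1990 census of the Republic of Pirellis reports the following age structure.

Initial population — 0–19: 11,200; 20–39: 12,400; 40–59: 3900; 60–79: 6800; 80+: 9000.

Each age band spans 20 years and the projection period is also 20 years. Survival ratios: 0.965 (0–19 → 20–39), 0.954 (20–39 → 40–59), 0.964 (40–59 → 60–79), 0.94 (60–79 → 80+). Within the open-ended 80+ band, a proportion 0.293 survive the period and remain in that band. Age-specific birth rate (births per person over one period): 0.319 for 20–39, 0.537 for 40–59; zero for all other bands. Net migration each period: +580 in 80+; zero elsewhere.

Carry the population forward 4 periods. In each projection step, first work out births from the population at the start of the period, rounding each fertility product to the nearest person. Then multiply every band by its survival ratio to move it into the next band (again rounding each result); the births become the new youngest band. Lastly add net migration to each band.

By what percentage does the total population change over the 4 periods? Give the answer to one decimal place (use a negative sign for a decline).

-4.5

Numbering the bands 1..5 from youngest to oldest:
After projecting period 1:
Births: 12400 × 0.319 = 3956 ; 3900 × 0.537 = 2094 ⇒ total 6050
Band 2: 11200 × 0.965 = 10808
Band 3: 12400 × 0.954 = 11830
Band 4: 3900 × 0.964 = 3760
Band 5: 6800 × 0.94 + 9000 × 0.293 = 6392 + 2637 = 9029
Net migration: Band 5 + 580 → 9609
Giving 6050 / 10808 / 11830 / 3760 / 9609.
After projecting period 2:
Births: 10808 × 0.319 = 3448 ; 11830 × 0.537 = 6353 ⇒ total 9801
Band 2: 6050 × 0.965 = 5838
Band 3: 10808 × 0.954 = 10311
Band 4: 11830 × 0.964 = 11404
Band 5: 3760 × 0.94 + 9609 × 0.293 = 3534 + 2815 = 6349
Net migration: Band 5 + 580 → 6929
Giving 9801 / 5838 / 10311 / 11404 / 6929.
After projecting period 3:
Births: 5838 × 0.319 = 1862 ; 10311 × 0.537 = 5537 ⇒ total 7399
Band 2: 9801 × 0.965 = 9458
Band 3: 5838 × 0.954 = 5569
Band 4: 10311 × 0.964 = 9940
Band 5: 11404 × 0.94 + 6929 × 0.293 = 10720 + 2030 = 12750
Net migration: Band 5 + 580 → 13330
Giving 7399 / 9458 / 5569 / 9940 / 13330.
After projecting period 4:
Births: 9458 × 0.319 = 3017 ; 5569 × 0.537 = 2991 ⇒ total 6008
Band 2: 7399 × 0.965 = 7140
Band 3: 9458 × 0.954 = 9023
Band 4: 5569 × 0.964 = 5369
Band 5: 9940 × 0.94 + 13330 × 0.293 = 9344 + 3906 = 13250
Net migration: Band 5 + 580 → 13830
Giving 6008 / 7140 / 9023 / 5369 / 13830.
Total: 43300 → 41370; change = -1930; percentage change = -4.5%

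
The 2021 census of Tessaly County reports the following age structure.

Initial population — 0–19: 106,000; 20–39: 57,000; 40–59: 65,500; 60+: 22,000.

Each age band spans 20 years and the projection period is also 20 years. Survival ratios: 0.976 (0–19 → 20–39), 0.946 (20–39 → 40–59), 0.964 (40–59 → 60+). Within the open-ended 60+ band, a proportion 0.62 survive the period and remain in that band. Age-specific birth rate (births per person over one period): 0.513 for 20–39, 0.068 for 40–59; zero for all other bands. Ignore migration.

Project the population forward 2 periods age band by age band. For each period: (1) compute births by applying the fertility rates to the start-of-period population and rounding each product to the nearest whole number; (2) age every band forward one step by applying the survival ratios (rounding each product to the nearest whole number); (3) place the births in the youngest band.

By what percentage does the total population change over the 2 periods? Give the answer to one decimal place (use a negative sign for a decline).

14.6

Let group 1 be 0–19 through group 4 = 60+.
Period 1.
Births: 57000 * 0.513 = 29241, 65500 * 0.068 = 4454 → total 33695
Group 2: 106000 * 0.976 = 103456
Group 3: 57000 * 0.946 = 53922
Group 4: 65500 * 0.964 + 22000 * 0.62 = 63142 + 13640 = 76782
→ [33695, 103456, 53922, 76782]
Period 2.
Births: 103456 * 0.513 = 53073, 53922 * 0.068 = 3667 → total 56740
Group 2: 33695 * 0.976 = 32886
Group 3: 103456 * 0.946 = 97869
Group 4: 53922 * 0.964 + 76782 * 0.62 = 51981 + 47605 = 99586
→ [56740, 32886, 97869, 99586]
Total: 250500 → 287081; change = 36581; percentage change = 14.6%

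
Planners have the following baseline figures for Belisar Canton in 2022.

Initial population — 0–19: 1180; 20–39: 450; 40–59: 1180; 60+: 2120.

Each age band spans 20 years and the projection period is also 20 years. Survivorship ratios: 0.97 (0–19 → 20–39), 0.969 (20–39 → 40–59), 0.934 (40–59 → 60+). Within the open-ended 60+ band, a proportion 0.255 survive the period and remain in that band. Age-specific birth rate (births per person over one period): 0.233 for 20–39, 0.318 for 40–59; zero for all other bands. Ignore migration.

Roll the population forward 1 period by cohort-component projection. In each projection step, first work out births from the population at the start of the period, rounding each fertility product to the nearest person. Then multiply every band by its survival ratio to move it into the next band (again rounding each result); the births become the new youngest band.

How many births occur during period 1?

Let group 1 be 0–19 through group 4 = 60+.
Period 1:
Births: 450 × 0.233 = 105  |  1180 × 0.318 = 375 — total 480
Group 2: 1180 × 0.97 = 1145
Group 3: 450 × 0.969 = 436
Group 4: 1180 × 0.934 + 2120 × 0.255 = 1102 + 541 = 1643
End of period: [480, 1145, 436, 1643]

480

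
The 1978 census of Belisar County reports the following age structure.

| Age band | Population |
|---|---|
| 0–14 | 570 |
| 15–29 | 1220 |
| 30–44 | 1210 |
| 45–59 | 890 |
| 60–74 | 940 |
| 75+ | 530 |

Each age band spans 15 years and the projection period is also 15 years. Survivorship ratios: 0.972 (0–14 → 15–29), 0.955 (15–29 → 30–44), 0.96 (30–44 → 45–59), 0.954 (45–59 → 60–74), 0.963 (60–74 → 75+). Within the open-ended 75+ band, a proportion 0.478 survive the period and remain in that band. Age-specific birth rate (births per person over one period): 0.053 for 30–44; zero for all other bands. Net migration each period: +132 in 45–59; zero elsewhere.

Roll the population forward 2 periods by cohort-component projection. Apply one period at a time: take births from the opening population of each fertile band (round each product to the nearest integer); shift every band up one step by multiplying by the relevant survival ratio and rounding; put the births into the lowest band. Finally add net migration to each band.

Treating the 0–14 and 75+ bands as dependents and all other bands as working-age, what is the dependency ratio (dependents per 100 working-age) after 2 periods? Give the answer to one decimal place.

Call the bands 1 to 6, youngest first.
[period 1]
Births: 1210 × 0.053 = 64
Band 2: 570 × 0.972 = 554
Band 3: 1220 × 0.955 = 1165
Band 4: 1210 × 0.96 = 1162
Band 5: 890 × 0.954 = 849
Band 6: 940 × 0.963 + 530 × 0.478 = 905 + 253 = 1158
Net migration: Band 4 + 132 → 1294
End of period: [64, 554, 1165, 1294, 849, 1158]
[period 2]
Births: 1165 × 0.053 = 62
Band 2: 64 × 0.972 = 62
Band 3: 554 × 0.955 = 529
Band 4: 1165 × 0.96 = 1118
Band 5: 1294 × 0.954 = 1234
Band 6: 849 × 0.963 + 1158 × 0.478 = 818 + 554 = 1372
Net migration: Band 4 + 132 → 1250
End of period: [62, 62, 529, 1250, 1234, 1372]
Dependents (band 0–14 + band 75+) = 62 + 1372 = 1434; working-age = 3075; ratio = 1434/3075 × 100 = 46.6

46.6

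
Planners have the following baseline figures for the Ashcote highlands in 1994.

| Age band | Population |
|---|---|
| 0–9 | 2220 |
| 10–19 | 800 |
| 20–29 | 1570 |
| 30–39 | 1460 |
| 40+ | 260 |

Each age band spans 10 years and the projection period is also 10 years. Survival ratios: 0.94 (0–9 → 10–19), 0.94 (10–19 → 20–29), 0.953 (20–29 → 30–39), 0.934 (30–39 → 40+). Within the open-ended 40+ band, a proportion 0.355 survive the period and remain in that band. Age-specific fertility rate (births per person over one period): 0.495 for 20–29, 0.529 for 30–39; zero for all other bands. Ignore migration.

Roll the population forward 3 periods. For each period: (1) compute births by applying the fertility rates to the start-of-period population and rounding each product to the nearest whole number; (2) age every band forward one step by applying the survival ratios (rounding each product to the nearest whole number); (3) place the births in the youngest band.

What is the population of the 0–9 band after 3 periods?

1350

Numbering the bands 1..5 from youngest to oldest:
— Period 1 —
Births: 1570 × 0.495 = 777, 1460 × 0.529 = 772 → 1549
Band 2: 2220 × 0.94 = 2087
Band 3: 800 × 0.94 = 752
Band 4: 1570 × 0.953 = 1496
Band 5: 1460 × 0.934 + 260 × 0.355 = 1364 + 92 = 1456
Giving 1549 / 2087 / 752 / 1496 / 1456.
— Period 2 —
Births: 752 × 0.495 = 372, 1496 × 0.529 = 791 → 1163
Band 2: 1549 × 0.94 = 1456
Band 3: 2087 × 0.94 = 1962
Band 4: 752 × 0.953 = 717
Band 5: 1496 × 0.934 + 1456 × 0.355 = 1397 + 517 = 1914
Giving 1163 / 1456 / 1962 / 717 / 1914.
— Period 3 —
Births: 1962 × 0.495 = 971, 717 × 0.529 = 379 → 1350
Band 2: 1163 × 0.94 = 1093
Band 3: 1456 × 0.94 = 1369
Band 4: 1962 × 0.953 = 1870
Band 5: 717 × 0.934 + 1914 × 0.355 = 670 + 679 = 1349
Giving 1350 / 1093 / 1369 / 1870 / 1349.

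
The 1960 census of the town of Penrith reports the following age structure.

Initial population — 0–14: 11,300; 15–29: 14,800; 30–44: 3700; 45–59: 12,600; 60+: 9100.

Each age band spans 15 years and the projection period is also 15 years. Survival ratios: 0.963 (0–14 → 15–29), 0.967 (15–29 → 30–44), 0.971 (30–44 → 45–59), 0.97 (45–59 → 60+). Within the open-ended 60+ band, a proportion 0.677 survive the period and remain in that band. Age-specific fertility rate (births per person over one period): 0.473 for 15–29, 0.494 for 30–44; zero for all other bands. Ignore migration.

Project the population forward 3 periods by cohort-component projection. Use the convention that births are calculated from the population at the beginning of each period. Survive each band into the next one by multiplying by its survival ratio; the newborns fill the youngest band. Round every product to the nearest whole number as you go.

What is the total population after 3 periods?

After projecting period 1:
Births: 14800 * 0.473 = 7000 ; 3700 * 0.494 = 1828 — total 8828
15–29: 11300 * 0.963 = 10882
30–44: 14800 * 0.967 = 14312
45–59: 3700 * 0.971 = 3593
60+: 12600 * 0.97 + 9100 * 0.677 = 12222 + 6161 = 18383
→ [8828, 10882, 14312, 3593, 18383]
After projecting period 2:
Births: 10882 * 0.473 = 5147 ; 14312 * 0.494 = 7070 — total 12217
15–29: 8828 * 0.963 = 8501
30–44: 10882 * 0.967 = 10523
45–59: 14312 * 0.971 = 13897
60+: 3593 * 0.97 + 18383 * 0.677 = 3485 + 12445 = 15930
→ [12217, 8501, 10523, 13897, 15930]
After projecting period 3:
Births: 8501 * 0.473 = 4021 ; 10523 * 0.494 = 5198 — total 9219
15–29: 12217 * 0.963 = 11765
30–44: 8501 * 0.967 = 8220
45–59: 10523 * 0.971 = 10218
60+: 13897 * 0.97 + 15930 * 0.677 = 13480 + 10785 = 24265
→ [9219, 11765, 8220, 10218, 24265]
Total after period 3: 9219 + 11765 + 8220 + 10218 + 24265 = 63687

63687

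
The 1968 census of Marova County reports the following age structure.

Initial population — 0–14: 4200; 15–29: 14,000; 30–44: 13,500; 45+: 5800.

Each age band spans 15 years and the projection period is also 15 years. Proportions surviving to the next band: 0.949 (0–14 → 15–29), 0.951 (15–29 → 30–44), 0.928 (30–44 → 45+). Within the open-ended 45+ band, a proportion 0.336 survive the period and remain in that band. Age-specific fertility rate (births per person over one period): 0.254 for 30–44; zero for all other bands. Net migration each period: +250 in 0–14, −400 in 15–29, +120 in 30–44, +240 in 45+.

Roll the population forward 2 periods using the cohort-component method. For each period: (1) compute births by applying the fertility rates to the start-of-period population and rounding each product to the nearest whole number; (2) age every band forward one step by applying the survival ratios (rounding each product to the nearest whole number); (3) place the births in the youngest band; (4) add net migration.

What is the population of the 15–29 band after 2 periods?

3091

Call the groups 1 to 4, youngest first.
Period 1:
Births: 13500 × 0.254 = 3429
Group 2: 4200 × 0.949 = 3986
Group 3: 14000 × 0.951 = 13314
Group 4: 13500 × 0.928 + 5800 × 0.336 = 12528 + 1949 = 14477
Net migration: Group 1 + 250 → 3679; Group 2 − 400 → 3586; Group 3 + 120 → 13434; Group 4 + 240 → 14717
Population now: 0–14=3679, 15–29=3586, 30–44=13434, 45+=14717
Period 2:
Births: 13434 × 0.254 = 3412
Group 2: 3679 × 0.949 = 3491
Group 3: 3586 × 0.951 = 3410
Group 4: 13434 × 0.928 + 14717 × 0.336 = 12467 + 4945 = 17412
Net migration: Group 1 + 250 → 3662; Group 2 − 400 → 3091; Group 3 + 120 → 3530; Group 4 + 240 → 17652
Population now: 0–14=3662, 15–29=3091, 30–44=3530, 45+=17652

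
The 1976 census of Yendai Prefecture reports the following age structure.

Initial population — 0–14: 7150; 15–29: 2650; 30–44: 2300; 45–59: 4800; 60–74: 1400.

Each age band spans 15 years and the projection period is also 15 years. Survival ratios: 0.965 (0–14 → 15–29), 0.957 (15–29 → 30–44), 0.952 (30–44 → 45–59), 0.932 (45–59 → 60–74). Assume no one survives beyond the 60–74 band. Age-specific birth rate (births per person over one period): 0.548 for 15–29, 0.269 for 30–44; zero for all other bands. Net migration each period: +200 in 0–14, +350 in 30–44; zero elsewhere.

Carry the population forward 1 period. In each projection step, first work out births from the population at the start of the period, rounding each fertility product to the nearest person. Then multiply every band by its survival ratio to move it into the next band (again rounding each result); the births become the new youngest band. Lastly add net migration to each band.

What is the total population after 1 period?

18721

Call the bands 1 to 5, youngest first.
— Period 1 —
Births: 2650 × 0.548 = 1452  |  2300 × 0.269 = 619 → 2071
Band 2: 7150 × 0.965 = 6900
Band 3: 2650 × 0.957 = 2536
Band 4: 2300 × 0.952 = 2190
Band 5: 4800 × 0.932 = 4474
Net migration: Band 1 + 200 → 2271; Band 3 + 350 → 2886
→ [2271, 6900, 2886, 2190, 4474]
Total after period 1: 2271 + 6900 + 2886 + 2190 + 4474 = 18721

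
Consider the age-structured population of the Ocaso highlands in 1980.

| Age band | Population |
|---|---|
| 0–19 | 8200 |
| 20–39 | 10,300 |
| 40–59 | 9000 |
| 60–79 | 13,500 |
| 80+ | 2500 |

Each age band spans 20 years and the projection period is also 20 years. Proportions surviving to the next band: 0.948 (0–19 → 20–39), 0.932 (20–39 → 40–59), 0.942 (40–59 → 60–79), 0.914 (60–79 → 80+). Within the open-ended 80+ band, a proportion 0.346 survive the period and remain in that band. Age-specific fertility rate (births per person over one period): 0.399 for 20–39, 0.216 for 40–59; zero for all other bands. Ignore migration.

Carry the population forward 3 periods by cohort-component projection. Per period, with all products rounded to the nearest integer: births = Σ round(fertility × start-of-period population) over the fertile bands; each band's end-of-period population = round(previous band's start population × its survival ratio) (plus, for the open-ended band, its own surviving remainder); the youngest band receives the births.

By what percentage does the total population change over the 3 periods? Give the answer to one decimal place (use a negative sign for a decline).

Period 1.
Births: 10300 × 0.399 = 4110 ; 9000 × 0.216 = 1944 → total 6054
20–39: 8200 × 0.948 = 7774
40–59: 10300 × 0.932 = 9600
60–79: 9000 × 0.942 = 8478
80+: 13500 × 0.914 + 2500 × 0.346 = 12339 + 865 = 13204
Giving 6054 / 7774 / 9600 / 8478 / 13204.
Period 2.
Births: 7774 × 0.399 = 3102 ; 9600 × 0.216 = 2074 → total 5176
20–39: 6054 × 0.948 = 5739
40–59: 7774 × 0.932 = 7245
60–79: 9600 × 0.942 = 9043
80+: 8478 × 0.914 + 13204 × 0.346 = 7749 + 4569 = 12318
Giving 5176 / 5739 / 7245 / 9043 / 12318.
Period 3.
Births: 5739 × 0.399 = 2290 ; 7245 × 0.216 = 1565 → total 3855
20–39: 5176 × 0.948 = 4907
40–59: 5739 × 0.932 = 5349
60–79: 7245 × 0.942 = 6825
80+: 9043 × 0.914 + 12318 × 0.346 = 8265 + 4262 = 12527
Giving 3855 / 4907 / 5349 / 6825 / 12527.
Total: 43500 → 33463; change = -10037; percentage change = -23.1%

-23.1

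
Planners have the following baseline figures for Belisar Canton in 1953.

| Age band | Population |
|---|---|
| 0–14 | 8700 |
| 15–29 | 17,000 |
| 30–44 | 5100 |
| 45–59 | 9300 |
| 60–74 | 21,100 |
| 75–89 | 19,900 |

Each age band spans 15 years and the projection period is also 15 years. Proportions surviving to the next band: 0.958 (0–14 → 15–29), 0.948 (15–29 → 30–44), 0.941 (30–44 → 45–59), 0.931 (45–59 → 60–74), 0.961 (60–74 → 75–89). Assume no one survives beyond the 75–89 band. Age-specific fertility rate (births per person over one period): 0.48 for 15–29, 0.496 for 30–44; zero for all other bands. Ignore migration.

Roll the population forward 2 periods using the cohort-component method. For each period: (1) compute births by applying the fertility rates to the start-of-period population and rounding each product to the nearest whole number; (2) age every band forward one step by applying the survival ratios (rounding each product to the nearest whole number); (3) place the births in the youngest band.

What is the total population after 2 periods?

58091

Period 1.
Births: 17000 * 0.48 = 8160  |  5100 * 0.496 = 2530 ⇒ total 10690
15–29: 8700 * 0.958 = 8335
30–44: 17000 * 0.948 = 16116
45–59: 5100 * 0.941 = 4799
60–74: 9300 * 0.931 = 8658
75–89: 21100 * 0.961 = 20277
End of period: [10690, 8335, 16116, 4799, 8658, 20277]
Period 2.
Births: 8335 * 0.48 = 4001  |  16116 * 0.496 = 7994 ⇒ total 11995
15–29: 10690 * 0.958 = 10241
30–44: 8335 * 0.948 = 7902
45–59: 16116 * 0.941 = 15165
60–74: 4799 * 0.931 = 4468
75–89: 8658 * 0.961 = 8320
End of period: [11995, 10241, 7902, 15165, 4468, 8320]
Total after period 2: 11995 + 10241 + 7902 + 15165 + 4468 + 8320 = 58091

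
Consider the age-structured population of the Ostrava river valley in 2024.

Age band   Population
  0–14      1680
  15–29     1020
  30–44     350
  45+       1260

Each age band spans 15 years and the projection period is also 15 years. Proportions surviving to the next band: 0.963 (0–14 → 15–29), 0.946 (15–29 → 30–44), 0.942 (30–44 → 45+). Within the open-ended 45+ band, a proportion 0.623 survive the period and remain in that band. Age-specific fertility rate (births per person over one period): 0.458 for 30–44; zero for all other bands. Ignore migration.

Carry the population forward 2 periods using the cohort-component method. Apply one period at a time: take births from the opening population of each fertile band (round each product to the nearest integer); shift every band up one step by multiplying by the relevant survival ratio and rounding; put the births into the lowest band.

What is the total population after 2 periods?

3731

Period 1:
Births: 350 × 0.458 = 160
15–29: 1680 × 0.963 = 1618
30–44: 1020 × 0.946 = 965
45+: 350 × 0.942 + 1260 × 0.623 = 330 + 785 = 1115
End of period: [160, 1618, 965, 1115]
Period 2:
Births: 965 × 0.458 = 442
15–29: 160 × 0.963 = 154
30–44: 1618 × 0.946 = 1531
45+: 965 × 0.942 + 1115 × 0.623 = 909 + 695 = 1604
End of period: [442, 154, 1531, 1604]
Total after period 2: 442 + 154 + 1531 + 1604 = 3731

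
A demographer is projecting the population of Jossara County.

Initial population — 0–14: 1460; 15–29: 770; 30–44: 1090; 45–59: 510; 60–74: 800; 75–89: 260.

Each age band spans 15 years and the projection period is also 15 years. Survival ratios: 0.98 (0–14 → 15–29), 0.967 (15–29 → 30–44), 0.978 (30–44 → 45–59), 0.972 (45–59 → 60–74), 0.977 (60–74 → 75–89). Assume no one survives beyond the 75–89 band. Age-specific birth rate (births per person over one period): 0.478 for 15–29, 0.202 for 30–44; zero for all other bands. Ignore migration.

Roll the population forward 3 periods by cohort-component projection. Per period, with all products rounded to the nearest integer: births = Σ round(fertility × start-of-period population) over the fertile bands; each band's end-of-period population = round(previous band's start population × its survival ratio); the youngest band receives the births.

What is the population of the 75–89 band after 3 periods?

[period 1]
Births: 770 × 0.478 = 368, 1090 × 0.202 = 220 ⇒ total 588
15–29: 1460 × 0.98 = 1431
30–44: 770 × 0.967 = 745
45–59: 1090 × 0.978 = 1066
60–74: 510 × 0.972 = 496
75–89: 800 × 0.977 = 782
→ [588, 1431, 745, 1066, 496, 782]
[period 2]
Births: 1431 × 0.478 = 684, 745 × 0.202 = 150 ⇒ total 834
15–29: 588 × 0.98 = 576
30–44: 1431 × 0.967 = 1384
45–59: 745 × 0.978 = 729
60–74: 1066 × 0.972 = 1036
75–89: 496 × 0.977 = 485
→ [834, 576, 1384, 729, 1036, 485]
[period 3]
Births: 576 × 0.478 = 275, 1384 × 0.202 = 280 ⇒ total 555
15–29: 834 × 0.98 = 817
30–44: 576 × 0.967 = 557
45–59: 1384 × 0.978 = 1354
60–74: 729 × 0.972 = 709
75–89: 1036 × 0.977 = 1012
→ [555, 817, 557, 1354, 709, 1012]

1012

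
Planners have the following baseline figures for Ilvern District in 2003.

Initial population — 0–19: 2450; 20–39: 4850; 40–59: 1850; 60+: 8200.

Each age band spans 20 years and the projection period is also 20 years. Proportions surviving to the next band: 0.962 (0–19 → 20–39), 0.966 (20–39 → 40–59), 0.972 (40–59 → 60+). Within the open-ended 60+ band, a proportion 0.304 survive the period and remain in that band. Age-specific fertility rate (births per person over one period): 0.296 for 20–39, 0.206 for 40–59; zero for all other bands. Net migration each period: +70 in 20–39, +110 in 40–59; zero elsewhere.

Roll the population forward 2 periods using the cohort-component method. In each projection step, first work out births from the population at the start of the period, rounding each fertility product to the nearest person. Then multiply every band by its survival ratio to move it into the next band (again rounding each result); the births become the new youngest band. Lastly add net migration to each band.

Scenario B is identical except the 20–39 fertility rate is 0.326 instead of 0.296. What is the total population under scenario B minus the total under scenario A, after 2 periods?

Call the groups 1 to 4, youngest first.
After projecting period 1:
Births: 4850 × 0.296 = 1436 ; 1850 × 0.206 = 381 → total 1817
Group 2: 2450 × 0.962 = 2357
Group 3: 4850 × 0.966 = 4685
Group 4: 1850 × 0.972 + 8200 × 0.304 = 1798 + 2493 = 4291
Net migration: Group 2 + 70 → 2427; Group 3 + 110 → 4795
→ [1817, 2427, 4795, 4291]
After projecting period 2:
Births: 2427 × 0.296 = 718 ; 4795 × 0.206 = 988 → total 1706
Group 2: 1817 × 0.962 = 1748
Group 3: 2427 × 0.966 = 2344
Group 4: 4795 × 0.972 + 4291 × 0.304 = 4661 + 1304 = 5965
Net migration: Group 2 + 70 → 1818; Group 3 + 110 → 2454
→ [1706, 1818, 2454, 5965]
Scenario A total after 2 periods: 11943
Scenario B projection —
After projecting period 1:
Births: 4850 × 0.326 = 1581 ; 1850 × 0.206 = 381 → total 1962
Group 2: 2450 × 0.962 = 2357
Group 3: 4850 × 0.966 = 4685
Group 4: 1850 × 0.972 + 8200 × 0.304 = 1798 + 2493 = 4291
Net migration: Group 2 + 70 → 2427; Group 3 + 110 → 4795
→ [1962, 2427, 4795, 4291]
After projecting period 2:
Births: 2427 × 0.326 = 791 ; 4795 × 0.206 = 988 → total 1779
Group 2: 1962 × 0.962 = 1887
Group 3: 2427 × 0.966 = 2344
Group 4: 4795 × 0.972 + 4291 × 0.304 = 4661 + 1304 = 5965
Net migration: Group 2 + 70 → 1957; Group 3 + 110 → 2454
→ [1779, 1957, 2454, 5965]
Scenario B total after 2 periods: 12155
Difference B − A = 12155 − 11943 = 212

212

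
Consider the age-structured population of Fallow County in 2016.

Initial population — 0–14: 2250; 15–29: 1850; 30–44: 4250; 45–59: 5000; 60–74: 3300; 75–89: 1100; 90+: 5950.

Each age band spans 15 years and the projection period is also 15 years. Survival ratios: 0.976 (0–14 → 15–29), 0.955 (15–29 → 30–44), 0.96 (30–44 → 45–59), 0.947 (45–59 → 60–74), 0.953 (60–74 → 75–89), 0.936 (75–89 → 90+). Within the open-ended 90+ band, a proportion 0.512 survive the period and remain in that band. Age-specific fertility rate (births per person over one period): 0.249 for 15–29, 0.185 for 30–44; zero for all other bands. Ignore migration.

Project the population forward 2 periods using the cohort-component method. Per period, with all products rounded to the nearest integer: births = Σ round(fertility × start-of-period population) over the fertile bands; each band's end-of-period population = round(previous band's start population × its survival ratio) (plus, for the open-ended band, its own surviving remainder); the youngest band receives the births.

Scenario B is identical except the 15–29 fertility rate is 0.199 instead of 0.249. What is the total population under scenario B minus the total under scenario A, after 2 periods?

-201

(Bands numbered youngest = 1 to oldest = 7.)
Period 1.
Births: 1850 × 0.249 = 461  |  4250 × 0.185 = 786 ⇒ total 1247
Band 2: 2250 × 0.976 = 2196
Band 3: 1850 × 0.955 = 1767
Band 4: 4250 × 0.96 = 4080
Band 5: 5000 × 0.947 = 4735
Band 6: 3300 × 0.953 = 3145
Band 7: 1100 × 0.936 + 5950 × 0.512 = 1030 + 3046 = 4076
Giving 1247 / 2196 / 1767 / 4080 / 4735 / 3145 / 4076.
Period 2.
Births: 2196 × 0.249 = 547  |  1767 × 0.185 = 327 ⇒ total 874
Band 2: 1247 × 0.976 = 1217
Band 3: 2196 × 0.955 = 2097
Band 4: 1767 × 0.96 = 1696
Band 5: 4080 × 0.947 = 3864
Band 6: 4735 × 0.953 = 4512
Band 7: 3145 × 0.936 + 4076 × 0.512 = 2944 + 2087 = 5031
Giving 874 / 1217 / 2097 / 1696 / 3864 / 4512 / 5031.
Scenario A total after 2 periods: 19291
Scenario B projection —
Period 1.
Births: 1850 × 0.199 = 368  |  4250 × 0.185 = 786 ⇒ total 1154
Band 2: 2250 × 0.976 = 2196
Band 3: 1850 × 0.955 = 1767
Band 4: 4250 × 0.96 = 4080
Band 5: 5000 × 0.947 = 4735
Band 6: 3300 × 0.953 = 3145
Band 7: 1100 × 0.936 + 5950 × 0.512 = 1030 + 3046 = 4076
Giving 1154 / 2196 / 1767 / 4080 / 4735 / 3145 / 4076.
Period 2.
Births: 2196 × 0.199 = 437  |  1767 × 0.185 = 327 ⇒ total 764
Band 2: 1154 × 0.976 = 1126
Band 3: 2196 × 0.955 = 2097
Band 4: 1767 × 0.96 = 1696
Band 5: 4080 × 0.947 = 3864
Band 6: 4735 × 0.953 = 4512
Band 7: 3145 × 0.936 + 4076 × 0.512 = 2944 + 2087 = 5031
Giving 764 / 1126 / 2097 / 1696 / 3864 / 4512 / 5031.
Scenario B total after 2 periods: 19090
Difference B − A = 19090 − 19291 = -201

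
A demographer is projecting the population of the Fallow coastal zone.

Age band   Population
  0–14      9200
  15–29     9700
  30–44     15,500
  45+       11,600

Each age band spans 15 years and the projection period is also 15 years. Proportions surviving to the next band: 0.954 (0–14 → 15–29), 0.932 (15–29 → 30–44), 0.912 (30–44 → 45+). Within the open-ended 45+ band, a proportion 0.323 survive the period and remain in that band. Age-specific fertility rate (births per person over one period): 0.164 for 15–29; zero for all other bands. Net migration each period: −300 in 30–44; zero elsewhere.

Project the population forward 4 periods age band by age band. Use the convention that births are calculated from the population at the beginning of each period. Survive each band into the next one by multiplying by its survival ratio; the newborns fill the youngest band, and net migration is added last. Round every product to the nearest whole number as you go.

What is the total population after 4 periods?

6216

— Period 1 —
Births: 9700 × 0.164 = 1591
15–29: 9200 × 0.954 = 8777
30–44: 9700 × 0.932 = 9040
45+: 15500 × 0.912 + 11600 × 0.323 = 14136 + 3747 = 17883
Net migration: 30–44 − 300 → 8740
Population now: 0–14=1591, 15–29=8777, 30–44=8740, 45+=17883
— Period 2 —
Births: 8777 × 0.164 = 1439
15–29: 1591 × 0.954 = 1518
30–44: 8777 × 0.932 = 8180
45+: 8740 × 0.912 + 17883 × 0.323 = 7971 + 5776 = 13747
Net migration: 30–44 − 300 → 7880
Population now: 0–14=1439, 15–29=1518, 30–44=7880, 45+=13747
— Period 3 —
Births: 1518 × 0.164 = 249
15–29: 1439 × 0.954 = 1373
30–44: 1518 × 0.932 = 1415
45+: 7880 × 0.912 + 13747 × 0.323 = 7187 + 4440 = 11627
Net migration: 30–44 − 300 → 1115
Population now: 0–14=249, 15–29=1373, 30–44=1115, 45+=11627
— Period 4 —
Births: 1373 × 0.164 = 225
15–29: 249 × 0.954 = 238
30–44: 1373 × 0.932 = 1280
45+: 1115 × 0.912 + 11627 × 0.323 = 1017 + 3756 = 4773
Net migration: 30–44 − 300 → 980
Population now: 0–14=225, 15–29=238, 30–44=980, 45+=4773
Total after period 4: 225 + 238 + 980 + 4773 = 6216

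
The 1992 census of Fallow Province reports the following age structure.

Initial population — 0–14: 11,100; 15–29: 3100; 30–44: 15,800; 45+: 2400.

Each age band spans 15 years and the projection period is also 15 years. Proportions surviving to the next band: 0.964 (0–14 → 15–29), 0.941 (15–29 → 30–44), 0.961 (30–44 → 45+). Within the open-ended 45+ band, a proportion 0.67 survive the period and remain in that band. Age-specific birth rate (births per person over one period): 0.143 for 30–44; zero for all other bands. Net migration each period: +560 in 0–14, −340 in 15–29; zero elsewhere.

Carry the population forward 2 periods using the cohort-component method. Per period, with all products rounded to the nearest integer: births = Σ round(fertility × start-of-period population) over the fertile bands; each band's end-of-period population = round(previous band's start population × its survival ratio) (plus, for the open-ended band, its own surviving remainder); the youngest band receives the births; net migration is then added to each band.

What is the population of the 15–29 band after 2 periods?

— Period 1 —
Births: 15800 × 0.143 = 2259
15–29: 11100 × 0.964 = 10700
30–44: 3100 × 0.941 = 2917
45+: 15800 × 0.961 + 2400 × 0.67 = 15184 + 1608 = 16792
Net migration: 0–14 + 560 → 2819; 15–29 − 340 → 10360
Giving 2819 / 10360 / 2917 / 16792.
— Period 2 —
Births: 2917 × 0.143 = 417
15–29: 2819 × 0.964 = 2718
30–44: 10360 × 0.941 = 9749
45+: 2917 × 0.961 + 16792 × 0.67 = 2803 + 11251 = 14054
Net migration: 0–14 + 560 → 977; 15–29 − 340 → 2378
Giving 977 / 2378 / 9749 / 14054.

2378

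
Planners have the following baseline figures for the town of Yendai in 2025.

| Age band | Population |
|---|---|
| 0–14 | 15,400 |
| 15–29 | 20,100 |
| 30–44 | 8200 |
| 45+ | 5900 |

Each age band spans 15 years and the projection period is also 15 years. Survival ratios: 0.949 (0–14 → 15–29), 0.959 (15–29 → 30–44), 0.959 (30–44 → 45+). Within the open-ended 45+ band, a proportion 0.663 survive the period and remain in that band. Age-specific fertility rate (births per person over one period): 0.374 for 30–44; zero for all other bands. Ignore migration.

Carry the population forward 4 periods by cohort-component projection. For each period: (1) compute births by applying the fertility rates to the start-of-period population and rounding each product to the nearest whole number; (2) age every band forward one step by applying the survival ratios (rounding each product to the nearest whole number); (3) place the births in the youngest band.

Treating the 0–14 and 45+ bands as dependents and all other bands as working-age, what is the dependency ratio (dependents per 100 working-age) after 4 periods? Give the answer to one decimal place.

209.7

Call the bands 1 to 4, youngest first.
Period 1.
Births: 8200 × 0.374 = 3067
Band 2: 15400 × 0.949 = 14615
Band 3: 20100 × 0.959 = 19276
Band 4: 8200 × 0.959 + 5900 × 0.663 = 7864 + 3912 = 11776
Population now: 0–14=3067, 15–29=14615, 30–44=19276, 45+=11776
Period 2.
Births: 19276 × 0.374 = 7209
Band 2: 3067 × 0.949 = 2911
Band 3: 14615 × 0.959 = 14016
Band 4: 19276 × 0.959 + 11776 × 0.663 = 18486 + 7807 = 26293
Population now: 0–14=7209, 15–29=2911, 30–44=14016, 45+=26293
Period 3.
Births: 14016 × 0.374 = 5242
Band 2: 7209 × 0.949 = 6841
Band 3: 2911 × 0.959 = 2792
Band 4: 14016 × 0.959 + 26293 × 0.663 = 13441 + 17432 = 30873
Population now: 0–14=5242, 15–29=6841, 30–44=2792, 45+=30873
Period 4.
Births: 2792 × 0.374 = 1044
Band 2: 5242 × 0.949 = 4975
Band 3: 6841 × 0.959 = 6561
Band 4: 2792 × 0.959 + 30873 × 0.663 = 2678 + 20469 = 23147
Population now: 0–14=1044, 15–29=4975, 30–44=6561, 45+=23147
Dependents (band 0–14 + band 45+) = 1044 + 23147 = 24191; working-age = 11536; ratio = 24191/11536 × 100 = 209.7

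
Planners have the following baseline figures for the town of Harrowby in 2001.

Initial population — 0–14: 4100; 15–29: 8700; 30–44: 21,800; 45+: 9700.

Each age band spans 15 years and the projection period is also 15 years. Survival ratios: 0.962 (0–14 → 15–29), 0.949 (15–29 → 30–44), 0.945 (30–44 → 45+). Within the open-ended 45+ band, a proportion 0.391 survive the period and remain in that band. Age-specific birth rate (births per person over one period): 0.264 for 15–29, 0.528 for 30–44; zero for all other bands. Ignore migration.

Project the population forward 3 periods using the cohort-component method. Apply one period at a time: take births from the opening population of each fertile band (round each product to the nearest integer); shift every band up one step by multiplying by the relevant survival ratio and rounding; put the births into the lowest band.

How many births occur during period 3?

5482

[period 1]
Births: 8700 × 0.264 = 2297  |  21800 × 0.528 = 11510 → 13807
15–29: 4100 × 0.962 = 3944
30–44: 8700 × 0.949 = 8256
45+: 21800 × 0.945 + 9700 × 0.391 = 20601 + 3793 = 24394
→ [13807, 3944, 8256, 24394]
[period 2]
Births: 3944 × 0.264 = 1041  |  8256 × 0.528 = 4359 → 5400
15–29: 13807 × 0.962 = 13282
30–44: 3944 × 0.949 = 3743
45+: 8256 × 0.945 + 24394 × 0.391 = 7802 + 9538 = 17340
→ [5400, 13282, 3743, 17340]
[period 3]
Births: 13282 × 0.264 = 3506  |  3743 × 0.528 = 1976 → 5482
15–29: 5400 × 0.962 = 5195
30–44: 13282 × 0.949 = 12605
45+: 3743 × 0.945 + 17340 × 0.391 = 3537 + 6780 = 10317
→ [5482, 5195, 12605, 10317]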